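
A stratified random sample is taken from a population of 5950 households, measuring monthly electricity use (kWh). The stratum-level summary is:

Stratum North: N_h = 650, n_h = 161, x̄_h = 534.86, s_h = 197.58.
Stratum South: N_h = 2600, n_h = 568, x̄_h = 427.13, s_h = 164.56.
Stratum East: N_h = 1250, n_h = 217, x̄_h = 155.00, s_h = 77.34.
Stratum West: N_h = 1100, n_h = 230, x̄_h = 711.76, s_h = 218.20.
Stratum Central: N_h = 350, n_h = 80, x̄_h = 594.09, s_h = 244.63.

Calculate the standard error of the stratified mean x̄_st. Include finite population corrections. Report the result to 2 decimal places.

V̂(x̄_st) = Σ W_h² (1 − n_h/N_h) s_h²/n_h, with W_h = N_h/N and N = 5950:
  stratum North: (650/5950)²·(1 − 161/650)·197.58²/161 = 2.17695
  stratum South: (2600/5950)²·(1 − 568/2600)·164.56²/568 = 7.11481
  stratum East: (1250/5950)²·(1 − 217/1250)·77.34²/217 = 1.00537
  stratum West: (1100/5950)²·(1 − 230/1100)·218.20²/230 = 5.59577
  stratum Central: (350/5950)²·(1 − 80/350)·244.63²/80 = 1.99677
V̂(x̄_st) = 17.8897
SE(x̄_st) = √17.8897 = 4.22962

SE(x̄_st) ≈ 4.23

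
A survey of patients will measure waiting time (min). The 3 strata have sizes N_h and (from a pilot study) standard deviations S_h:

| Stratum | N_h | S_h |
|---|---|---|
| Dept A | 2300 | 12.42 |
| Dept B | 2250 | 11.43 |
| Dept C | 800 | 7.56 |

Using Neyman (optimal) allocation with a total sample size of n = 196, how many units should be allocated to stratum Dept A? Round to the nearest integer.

Neyman allocation: n_h = n · N_h S_h / Σ N_i S_i, with n = 196.
  stratum Dept A: N_h·S_h = 2300·12.42 = 28566.00
  stratum Dept B: N_h·S_h = 2250·11.43 = 25717.50
  stratum Dept C: N_h·S_h = 800·7.56 = 6048.00
Σ N_h S_h = 60331.50
n for stratum Dept A = 196·28566.00/60331.50 = 92.803 → 93

93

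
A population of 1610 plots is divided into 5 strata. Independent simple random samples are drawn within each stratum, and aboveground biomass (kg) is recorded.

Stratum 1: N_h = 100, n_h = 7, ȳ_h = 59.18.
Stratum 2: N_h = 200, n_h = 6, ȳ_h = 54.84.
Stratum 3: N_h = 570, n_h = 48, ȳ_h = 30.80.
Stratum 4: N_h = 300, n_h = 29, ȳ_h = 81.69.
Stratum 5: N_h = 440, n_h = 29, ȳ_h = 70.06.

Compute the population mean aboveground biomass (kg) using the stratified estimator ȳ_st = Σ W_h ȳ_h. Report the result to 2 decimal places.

N = Σ N_h = 1610. Stratum weights W_h = N_h/N.
ȳ_st = (100·59.18 + 200·54.84 + 570·30.80 + 300·81.69 + 440·70.06) / 1610 = 55.7611

ȳ_st ≈ 55.76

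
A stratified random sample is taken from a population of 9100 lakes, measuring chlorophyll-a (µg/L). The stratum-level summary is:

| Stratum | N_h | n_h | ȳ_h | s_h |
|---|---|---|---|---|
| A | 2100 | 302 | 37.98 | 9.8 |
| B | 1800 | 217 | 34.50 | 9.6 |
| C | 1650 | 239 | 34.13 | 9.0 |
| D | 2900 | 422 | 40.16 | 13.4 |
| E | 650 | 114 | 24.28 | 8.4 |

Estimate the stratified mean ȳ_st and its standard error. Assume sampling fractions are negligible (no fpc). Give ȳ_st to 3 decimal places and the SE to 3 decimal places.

ȳ_st ≈ 36.310, SE ≈ 0.302

ȳ_st = Σ W_h ȳ_h = (2100·37.98 + 1800·34.50 + 1650·34.13 + 2900·40.16 + 650·24.28)/9100 = 36.30973
V̂(ȳ_st) = Σ W_h² s_h²/n_h, with W_h = N_h/N and N = 9100:
  stratum A: (2100/9100)²·9.8²/302 = 0.0169356
  stratum B: (1800/9100)²·9.6²/217 = 0.0166167
  stratum C: (1650/9100)²·9.0²/239 = 0.0111422
  stratum D: (2900/9100)²·13.4²/422 = 0.0432126
  stratum E: (650/9100)²·8.4²/114 = 0.00315789
V̂(ȳ_st) = 0.091065
SE(ȳ_st) = √0.091065 = 0.30177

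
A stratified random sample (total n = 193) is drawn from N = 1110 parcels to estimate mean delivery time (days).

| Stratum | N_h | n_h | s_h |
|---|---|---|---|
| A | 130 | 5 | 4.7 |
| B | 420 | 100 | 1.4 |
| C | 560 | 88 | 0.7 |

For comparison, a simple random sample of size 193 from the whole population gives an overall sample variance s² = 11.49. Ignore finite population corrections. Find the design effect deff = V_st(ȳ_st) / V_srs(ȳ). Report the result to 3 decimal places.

deff ≈ 1.089

V̂(ȳ_st) = Σ W_h² s_h²/n_h, with W_h = N_h/N and N = 1110:
  stratum A: (130/1110)²·4.7²/5 = 0.0605991
  stratum B: (420/1110)²·1.4²/100 = 0.00280614
  stratum C: (560/1110)²·0.7²/88 = 0.00141724
V_st = 0.0648225
V_srs = s²/n = 11.49/193 = 0.0595337
deff = V_st / V_srs = 0.0648225/0.0595337 = 1.0888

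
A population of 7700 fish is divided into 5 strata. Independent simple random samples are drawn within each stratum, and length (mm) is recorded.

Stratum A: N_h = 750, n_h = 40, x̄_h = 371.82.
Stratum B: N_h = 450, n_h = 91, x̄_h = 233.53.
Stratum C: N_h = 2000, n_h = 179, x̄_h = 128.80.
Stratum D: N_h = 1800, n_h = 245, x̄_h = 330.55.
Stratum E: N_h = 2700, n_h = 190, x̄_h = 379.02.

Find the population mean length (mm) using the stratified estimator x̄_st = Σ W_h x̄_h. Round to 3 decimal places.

x̄_st ≈ 293.493

N = Σ N_h = 7700. Stratum weights W_h = N_h/N.
x̄_st = (750·371.82 + 450·233.53 + 2000·128.80 + 1800·330.55 + 2700·379.02) / 7700 = 293.49318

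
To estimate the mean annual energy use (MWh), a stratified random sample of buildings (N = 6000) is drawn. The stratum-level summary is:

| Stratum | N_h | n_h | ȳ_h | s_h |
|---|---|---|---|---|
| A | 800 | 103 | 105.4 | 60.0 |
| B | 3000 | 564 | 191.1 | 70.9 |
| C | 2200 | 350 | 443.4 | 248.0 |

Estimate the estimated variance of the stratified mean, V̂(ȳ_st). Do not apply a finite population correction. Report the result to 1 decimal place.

V̂(ȳ_st) = Σ W_h² s_h²/n_h, with W_h = N_h/N and N = 6000:
  stratum A: (800/6000)²·60.0²/103 = 0.621359
  stratum B: (3000/6000)²·70.9²/564 = 2.2282
  stratum C: (2200/6000)²·248.0²/350 = 23.6253
V̂(ȳ_st) = 26.4749

V̂(ȳ_st) ≈ 26.5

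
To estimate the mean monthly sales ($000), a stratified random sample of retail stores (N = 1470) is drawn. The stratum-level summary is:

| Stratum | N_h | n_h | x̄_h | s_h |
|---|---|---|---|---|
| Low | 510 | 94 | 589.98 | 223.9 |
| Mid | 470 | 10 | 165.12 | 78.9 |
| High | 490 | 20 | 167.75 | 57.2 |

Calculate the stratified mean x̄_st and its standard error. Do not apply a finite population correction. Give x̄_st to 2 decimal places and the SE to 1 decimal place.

x̄_st = Σ W_h x̄_h = (510·589.98 + 470·165.12 + 490·167.75)/1470 = 313.39707
V̂(x̄_st) = Σ W_h² s_h²/n_h, with W_h = N_h/N and N = 1470:
  stratum Low: (510/1470)²·223.9²/94 = 64.1928
  stratum Mid: (470/1470)²·78.9²/10 = 63.6378
  stratum High: (490/1470)²·57.2²/20 = 18.1769
V̂(x̄_st) = 146.007
SE(x̄_st) = √146.007 = 12.0834

x̄_st ≈ 313.40, SE ≈ 12.1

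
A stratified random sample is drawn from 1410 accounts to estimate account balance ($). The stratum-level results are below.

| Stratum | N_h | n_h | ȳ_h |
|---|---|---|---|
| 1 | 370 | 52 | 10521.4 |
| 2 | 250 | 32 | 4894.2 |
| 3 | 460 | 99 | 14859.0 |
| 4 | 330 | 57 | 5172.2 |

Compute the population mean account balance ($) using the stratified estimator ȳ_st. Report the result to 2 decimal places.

ȳ_st ≈ 9686.83

N = Σ N_h = 1410. Stratum weights W_h = N_h/N.
ȳ_st = (370·10521.4 + 250·4894.2 + 460·14859.0 + 330·5172.2) / 1410 = 9686.8326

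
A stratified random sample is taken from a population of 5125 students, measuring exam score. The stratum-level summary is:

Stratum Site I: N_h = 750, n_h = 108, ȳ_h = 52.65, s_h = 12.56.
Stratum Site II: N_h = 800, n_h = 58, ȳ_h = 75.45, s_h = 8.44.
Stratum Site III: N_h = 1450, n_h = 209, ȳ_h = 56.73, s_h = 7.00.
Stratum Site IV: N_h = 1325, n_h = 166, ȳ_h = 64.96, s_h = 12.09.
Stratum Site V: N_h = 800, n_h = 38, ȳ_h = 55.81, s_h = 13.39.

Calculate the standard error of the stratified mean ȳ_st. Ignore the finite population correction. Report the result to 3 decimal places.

V̂(ȳ_st) = Σ W_h² s_h²/n_h, with W_h = N_h/N and N = 5125:
  stratum Site I: (750/5125)²·12.56²/108 = 0.0312817
  stratum Site II: (800/5125)²·8.44²/58 = 0.029926
  stratum Site III: (1450/5125)²·7.00²/209 = 0.0187671
  stratum Site IV: (1325/5125)²·12.09²/166 = 0.0588557
  stratum Site V: (800/5125)²·13.39²/38 = 0.114966
V̂(ȳ_st) = 0.253797
SE(ȳ_st) = √0.253797 = 0.503782

SE(ȳ_st) ≈ 0.504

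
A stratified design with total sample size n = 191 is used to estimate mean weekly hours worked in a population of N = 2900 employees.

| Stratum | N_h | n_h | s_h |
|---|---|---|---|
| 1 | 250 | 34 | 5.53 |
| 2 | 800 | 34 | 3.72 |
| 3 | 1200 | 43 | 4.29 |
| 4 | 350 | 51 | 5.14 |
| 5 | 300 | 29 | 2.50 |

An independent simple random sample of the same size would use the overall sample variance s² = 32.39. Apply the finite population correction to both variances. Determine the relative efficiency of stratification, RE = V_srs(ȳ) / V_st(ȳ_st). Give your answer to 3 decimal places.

V̂(ȳ_st) = Σ W_h² (1 − n_h/N_h) s_h²/n_h, with W_h = N_h/N and N = 2900:
  stratum 1: (250/2900)²·(1 − 34/250)·5.53²/34 = 0.00577523
  stratum 2: (800/2900)²·(1 − 34/800)·3.72²/34 = 0.0296572
  stratum 3: (1200/2900)²·(1 − 43/1200)·4.29²/43 = 0.0706586
  stratum 4: (350/2900)²·(1 − 51/350)·5.14²/51 = 0.00644613
  stratum 5: (300/2900)²·(1 − 29/300)·2.50²/29 = 0.00208342
V_st = 0.114621
V_srs = (1 − 191/2900)·32.39/191 = 0.158412
Relative efficiency = V_srs / V_st = 0.158412/0.114621 = 1.3821

RE ≈ 1.382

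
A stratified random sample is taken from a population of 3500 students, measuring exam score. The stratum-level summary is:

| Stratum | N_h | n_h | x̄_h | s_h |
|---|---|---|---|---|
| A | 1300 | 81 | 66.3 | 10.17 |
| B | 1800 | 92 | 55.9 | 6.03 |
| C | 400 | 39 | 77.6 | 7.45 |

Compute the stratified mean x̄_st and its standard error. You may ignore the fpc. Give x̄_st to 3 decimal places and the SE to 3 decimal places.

x̄_st ≈ 62.243, SE ≈ 0.547

x̄_st = Σ W_h x̄_h = (1300·66.3 + 1800·55.9 + 400·77.6)/3500 = 62.24286
V̂(x̄_st) = Σ W_h² s_h²/n_h, with W_h = N_h/N and N = 3500:
  stratum A: (1300/3500)²·10.17²/81 = 0.17616
  stratum B: (1800/3500)²·6.03²/92 = 0.104534
  stratum C: (400/3500)²·7.45²/39 = 0.018588
V̂(x̄_st) = 0.299282
SE(x̄_st) = √0.299282 = 0.547066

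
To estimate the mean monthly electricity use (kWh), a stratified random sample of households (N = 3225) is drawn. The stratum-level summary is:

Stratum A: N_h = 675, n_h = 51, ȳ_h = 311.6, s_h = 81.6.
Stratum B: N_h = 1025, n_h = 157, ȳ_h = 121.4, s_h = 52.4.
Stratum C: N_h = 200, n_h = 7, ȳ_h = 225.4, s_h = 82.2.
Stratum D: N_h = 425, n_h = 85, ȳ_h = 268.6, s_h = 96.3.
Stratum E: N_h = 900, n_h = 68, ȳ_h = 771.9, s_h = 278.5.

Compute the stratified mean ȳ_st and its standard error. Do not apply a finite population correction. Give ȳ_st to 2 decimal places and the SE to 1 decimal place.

ȳ_st = Σ W_h ȳ_h = (675·311.6 + 1025·121.4 + 200·225.4 + 425·268.6 + 900·771.9)/3225 = 368.59225
V̂(ȳ_st) = Σ W_h² s_h²/n_h, with W_h = N_h/N and N = 3225:
  stratum A: (675/3225)²·81.6²/51 = 5.7195
  stratum B: (1025/3225)²·52.4²/157 = 1.76665
  stratum C: (200/3225)²·82.2²/7 = 3.71233
  stratum D: (425/3225)²·96.3²/85 = 1.89475
  stratum E: (900/3225)²·278.5²/68 = 88.8315
V̂(ȳ_st) = 101.925
SE(ȳ_st) = √101.925 = 10.0958

ȳ_st ≈ 368.59, SE ≈ 10.1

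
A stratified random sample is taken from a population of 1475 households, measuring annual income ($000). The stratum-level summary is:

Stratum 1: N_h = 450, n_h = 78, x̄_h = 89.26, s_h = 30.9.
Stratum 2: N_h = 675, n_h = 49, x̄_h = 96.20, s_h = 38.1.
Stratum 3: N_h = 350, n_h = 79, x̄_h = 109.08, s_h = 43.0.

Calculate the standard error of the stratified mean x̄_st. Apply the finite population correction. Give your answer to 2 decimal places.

V̂(x̄_st) = Σ W_h² (1 − n_h/N_h) s_h²/n_h, with W_h = N_h/N and N = 1475:
  stratum 1: (450/1475)²·(1 − 78/450)·30.9²/78 = 0.941876
  stratum 2: (675/1475)²·(1 − 49/675)·38.1²/49 = 5.75371
  stratum 3: (350/1475)²·(1 − 79/350)·43.0²/79 = 1.02038
V̂(x̄_st) = 7.71597
SE(x̄_st) = √7.71597 = 2.77776

SE(x̄_st) ≈ 2.78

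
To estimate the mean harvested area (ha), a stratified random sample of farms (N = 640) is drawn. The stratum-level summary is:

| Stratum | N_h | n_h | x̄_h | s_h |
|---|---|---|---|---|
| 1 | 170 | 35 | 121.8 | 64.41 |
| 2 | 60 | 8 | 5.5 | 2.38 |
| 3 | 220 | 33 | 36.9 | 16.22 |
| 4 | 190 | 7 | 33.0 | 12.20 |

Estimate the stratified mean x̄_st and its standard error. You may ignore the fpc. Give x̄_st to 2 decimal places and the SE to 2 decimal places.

x̄_st ≈ 55.35, SE ≈ 3.34

x̄_st = Σ W_h x̄_h = (170·121.8 + 60·5.5 + 220·36.9 + 190·33.0)/640 = 55.35000
V̂(x̄_st) = Σ W_h² s_h²/n_h, with W_h = N_h/N and N = 640:
  stratum 1: (170/640)²·64.41²/35 = 8.36328
  stratum 2: (60/640)²·2.38²/8 = 0.0062231
  stratum 3: (220/640)²·16.22²/33 = 0.942048
  stratum 4: (190/640)²·12.20²/7 = 1.874
V̂(x̄_st) = 11.1855
SE(x̄_st) = √11.1855 = 3.34448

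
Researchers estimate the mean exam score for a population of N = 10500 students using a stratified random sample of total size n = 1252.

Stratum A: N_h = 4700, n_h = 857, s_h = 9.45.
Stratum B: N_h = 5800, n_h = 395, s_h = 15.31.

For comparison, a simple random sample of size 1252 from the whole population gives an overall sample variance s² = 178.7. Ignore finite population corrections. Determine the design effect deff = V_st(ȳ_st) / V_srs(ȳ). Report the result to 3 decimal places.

V̂(ȳ_st) = Σ W_h² s_h²/n_h, with W_h = N_h/N and N = 10500:
  stratum A: (4700/10500)²·9.45²/857 = 0.0208785
  stratum B: (5800/10500)²·15.31²/395 = 0.181063
V_st = 0.201942
V_srs = s²/n = 178.7/1252 = 0.142732
deff = V_st / V_srs = 0.201942/0.142732 = 1.4148

deff ≈ 1.415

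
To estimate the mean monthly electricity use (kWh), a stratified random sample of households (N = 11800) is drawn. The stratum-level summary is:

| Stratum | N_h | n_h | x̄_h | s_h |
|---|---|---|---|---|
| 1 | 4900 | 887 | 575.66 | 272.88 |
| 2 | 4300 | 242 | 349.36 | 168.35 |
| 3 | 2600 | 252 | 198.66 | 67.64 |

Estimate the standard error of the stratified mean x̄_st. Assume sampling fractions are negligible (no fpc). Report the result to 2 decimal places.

V̂(x̄_st) = Σ W_h² s_h²/n_h, with W_h = N_h/N and N = 11800:
  stratum 1: (4900/11800)²·272.88²/887 = 14.476
  stratum 2: (4300/11800)²·168.35²/242 = 15.5519
  stratum 3: (2600/11800)²·67.64²/252 = 0.881433
V̂(x̄_st) = 30.9093
SE(x̄_st) = √30.9093 = 5.55962

SE(x̄_st) ≈ 5.56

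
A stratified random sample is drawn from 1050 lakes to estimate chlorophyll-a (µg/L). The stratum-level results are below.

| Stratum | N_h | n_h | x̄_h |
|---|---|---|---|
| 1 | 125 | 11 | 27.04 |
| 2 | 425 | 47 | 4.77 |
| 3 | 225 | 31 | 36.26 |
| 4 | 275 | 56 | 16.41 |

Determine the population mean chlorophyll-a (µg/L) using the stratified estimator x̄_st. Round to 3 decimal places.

x̄_st ≈ 17.218

N = Σ N_h = 1050. Stratum weights W_h = N_h/N.
x̄_st = (125·27.04 + 425·4.77 + 225·36.26 + 275·16.41) / 1050 = 17.21762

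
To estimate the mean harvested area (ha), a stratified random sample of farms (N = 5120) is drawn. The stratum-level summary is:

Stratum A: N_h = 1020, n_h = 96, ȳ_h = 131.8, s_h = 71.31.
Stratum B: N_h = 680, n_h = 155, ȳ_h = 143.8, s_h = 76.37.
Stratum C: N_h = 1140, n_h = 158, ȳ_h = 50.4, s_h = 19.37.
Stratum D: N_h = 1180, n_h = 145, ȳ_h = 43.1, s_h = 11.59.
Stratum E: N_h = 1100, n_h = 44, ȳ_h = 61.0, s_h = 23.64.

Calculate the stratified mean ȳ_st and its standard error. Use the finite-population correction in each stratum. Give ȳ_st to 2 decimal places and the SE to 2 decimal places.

ȳ_st ≈ 79.62, SE ≈ 1.77

ȳ_st = Σ W_h ȳ_h = (1020·131.8 + 680·143.8 + 1140·50.4 + 1180·43.1 + 1100·61.0)/5120 = 79.61602
V̂(ȳ_st) = Σ W_h² (1 − n_h/N_h) s_h²/n_h, with W_h = N_h/N and N = 5120:
  stratum A: (1020/5120)²·(1 − 96/1020)·71.31²/96 = 1.90442
  stratum B: (680/5120)²·(1 − 155/680)·76.37²/155 = 0.512439
  stratum C: (1140/5120)²·(1 − 158/1140)·19.37²/158 = 0.101409
  stratum D: (1180/5120)²·(1 − 145/1180)·11.59²/145 = 0.04316
  stratum E: (1100/5120)²·(1 − 44/1100)·23.64²/44 = 0.562806
V̂(ȳ_st) = 3.12423
SE(ȳ_st) = √3.12423 = 1.76755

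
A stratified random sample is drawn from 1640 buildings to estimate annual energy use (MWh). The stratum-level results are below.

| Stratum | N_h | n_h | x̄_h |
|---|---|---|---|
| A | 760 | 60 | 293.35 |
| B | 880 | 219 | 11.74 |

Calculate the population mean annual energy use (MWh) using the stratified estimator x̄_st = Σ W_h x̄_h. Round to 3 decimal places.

x̄_st ≈ 142.242

N = Σ N_h = 1640. Stratum weights W_h = N_h/N.
x̄_st = (760·293.35 + 880·11.74) / 1640 = 142.24220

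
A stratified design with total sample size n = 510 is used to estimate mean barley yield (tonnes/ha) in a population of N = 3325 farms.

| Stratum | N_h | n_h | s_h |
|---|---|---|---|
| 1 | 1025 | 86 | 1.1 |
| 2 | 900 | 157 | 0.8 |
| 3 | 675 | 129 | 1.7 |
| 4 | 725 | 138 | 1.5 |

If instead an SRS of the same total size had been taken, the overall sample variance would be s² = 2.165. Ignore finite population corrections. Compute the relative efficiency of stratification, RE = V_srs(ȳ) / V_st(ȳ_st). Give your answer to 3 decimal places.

RE ≈ 1.273

V̂(ȳ_st) = Σ W_h² s_h²/n_h, with W_h = N_h/N and N = 3325:
  stratum 1: (1025/3325)²·1.1²/86 = 0.00133706
  stratum 2: (900/3325)²·0.8²/157 = 0.000298663
  stratum 3: (675/3325)²·1.7²/129 = 0.000923278
  stratum 4: (725/3325)²·1.5²/138 = 0.000775169
V_st = 0.00333417
V_srs = s²/n = 2.165/510 = 0.0042451
Relative efficiency = V_srs / V_st = 0.0042451/0.00333417 = 1.2732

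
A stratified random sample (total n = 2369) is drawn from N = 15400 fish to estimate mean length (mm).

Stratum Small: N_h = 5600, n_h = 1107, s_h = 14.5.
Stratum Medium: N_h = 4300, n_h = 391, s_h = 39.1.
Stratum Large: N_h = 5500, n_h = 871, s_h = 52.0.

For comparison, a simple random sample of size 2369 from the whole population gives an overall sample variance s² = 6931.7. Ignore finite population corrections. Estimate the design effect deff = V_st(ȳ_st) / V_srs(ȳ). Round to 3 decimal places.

deff ≈ 0.248

V̂(ȳ_st) = Σ W_h² s_h²/n_h, with W_h = N_h/N and N = 15400:
  stratum Small: (5600/15400)²·14.5²/1107 = 0.0251144
  stratum Medium: (4300/15400)²·39.1²/391 = 0.30484
  stratum Large: (5500/15400)²·52.0²/871 = 0.395979
V_st = 0.725934
V_srs = s²/n = 6931.7/2369 = 2.926
deff = V_st / V_srs = 0.725934/2.926 = 0.2481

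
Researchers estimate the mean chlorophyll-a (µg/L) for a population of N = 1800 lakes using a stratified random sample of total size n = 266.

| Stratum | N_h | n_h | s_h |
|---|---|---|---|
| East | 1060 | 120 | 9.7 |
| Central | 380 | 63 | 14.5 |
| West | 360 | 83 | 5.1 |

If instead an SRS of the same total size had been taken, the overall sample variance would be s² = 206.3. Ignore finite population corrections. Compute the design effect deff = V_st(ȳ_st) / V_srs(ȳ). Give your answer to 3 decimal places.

deff ≈ 0.559

V̂(ȳ_st) = Σ W_h² s_h²/n_h, with W_h = N_h/N and N = 1800:
  stratum East: (1060/1800)²·9.7²/120 = 0.271912
  stratum Central: (380/1800)²·14.5²/63 = 0.148737
  stratum West: (360/1800)²·5.1²/83 = 0.0125349
V_st = 0.433184
V_srs = s²/n = 206.3/266 = 0.775564
deff = V_st / V_srs = 0.433184/0.775564 = 0.5585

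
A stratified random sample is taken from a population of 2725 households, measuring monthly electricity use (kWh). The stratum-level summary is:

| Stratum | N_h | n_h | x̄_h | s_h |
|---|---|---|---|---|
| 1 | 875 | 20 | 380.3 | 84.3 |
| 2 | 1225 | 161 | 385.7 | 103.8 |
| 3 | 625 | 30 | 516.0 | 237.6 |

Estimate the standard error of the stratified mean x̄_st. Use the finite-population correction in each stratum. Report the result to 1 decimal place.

SE(x̄_st) ≈ 11.9

V̂(x̄_st) = Σ W_h² (1 − n_h/N_h) s_h²/n_h, with W_h = N_h/N and N = 2725:
  stratum 1: (875/2725)²·(1 − 20/875)·84.3²/20 = 35.7986
  stratum 2: (1225/2725)²·(1 − 161/1225)·103.8²/161 = 11.7466
  stratum 3: (625/2725)²·(1 − 30/625)·237.6²/30 = 94.2401
V̂(x̄_st) = 141.785
SE(x̄_st) = √141.785 = 11.9074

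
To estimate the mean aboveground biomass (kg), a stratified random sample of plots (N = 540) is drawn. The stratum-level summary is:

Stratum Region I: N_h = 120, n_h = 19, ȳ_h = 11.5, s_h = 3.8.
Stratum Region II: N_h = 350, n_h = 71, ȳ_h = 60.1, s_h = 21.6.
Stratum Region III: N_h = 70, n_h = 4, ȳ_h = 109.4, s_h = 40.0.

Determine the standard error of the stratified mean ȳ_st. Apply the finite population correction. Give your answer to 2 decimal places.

SE(ȳ_st) ≈ 2.93

V̂(ȳ_st) = Σ W_h² (1 − n_h/N_h) s_h²/n_h, with W_h = N_h/N and N = 540:
  stratum Region I: (120/540)²·(1 − 19/120)·3.8²/19 = 0.0315885
  stratum Region II: (350/540)²·(1 − 71/350)·21.6²/71 = 2.20056
  stratum Region III: (70/540)²·(1 − 4/70)·40.0²/4 = 6.33745
V̂(ȳ_st) = 8.5696
SE(ȳ_st) = √8.5696 = 2.92739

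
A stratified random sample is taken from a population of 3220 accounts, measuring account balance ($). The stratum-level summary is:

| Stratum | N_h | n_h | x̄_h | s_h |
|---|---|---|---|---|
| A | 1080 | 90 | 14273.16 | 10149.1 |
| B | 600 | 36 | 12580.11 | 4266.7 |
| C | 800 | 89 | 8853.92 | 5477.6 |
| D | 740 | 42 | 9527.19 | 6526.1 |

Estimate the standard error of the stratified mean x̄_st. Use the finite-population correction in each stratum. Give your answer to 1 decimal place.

SE(x̄_st) ≈ 451.2

V̂(x̄_st) = Σ W_h² (1 − n_h/N_h) s_h²/n_h, with W_h = N_h/N and N = 3220:
  stratum A: (1080/3220)²·(1 − 90/1080)·10149.1²/90 = 118021
  stratum B: (600/3220)²·(1 − 36/600)·4266.7²/36 = 16504.4
  stratum C: (800/3220)²·(1 − 89/800)·5477.6²/89 = 18494.3
  stratum D: (740/3220)²·(1 − 42/740)·6526.1²/42 = 50516.5
V̂(x̄_st) = 203536
SE(x̄_st) = √203536 = 451.15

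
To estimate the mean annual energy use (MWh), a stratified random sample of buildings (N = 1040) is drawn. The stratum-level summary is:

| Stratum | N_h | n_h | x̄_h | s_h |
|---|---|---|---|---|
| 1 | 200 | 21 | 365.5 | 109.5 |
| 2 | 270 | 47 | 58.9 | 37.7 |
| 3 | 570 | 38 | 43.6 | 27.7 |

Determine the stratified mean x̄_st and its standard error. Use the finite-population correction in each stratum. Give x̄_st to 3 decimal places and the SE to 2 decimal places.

x̄_st = Σ W_h x̄_h = (200·365.5 + 270·58.9 + 570·43.6)/1040 = 109.47596
V̂(x̄_st) = Σ W_h² (1 − n_h/N_h) s_h²/n_h, with W_h = N_h/N and N = 1040:
  stratum 1: (200/1040)²·(1 − 21/200)·109.5²/21 = 18.8984
  stratum 2: (270/1040)²·(1 − 47/270)·37.7²/47 = 1.6834
  stratum 3: (570/1040)²·(1 − 38/570)·27.7²/38 = 5.66103
V̂(x̄_st) = 26.2428
SE(x̄_st) = √26.2428 = 5.12278

x̄_st ≈ 109.476, SE ≈ 5.12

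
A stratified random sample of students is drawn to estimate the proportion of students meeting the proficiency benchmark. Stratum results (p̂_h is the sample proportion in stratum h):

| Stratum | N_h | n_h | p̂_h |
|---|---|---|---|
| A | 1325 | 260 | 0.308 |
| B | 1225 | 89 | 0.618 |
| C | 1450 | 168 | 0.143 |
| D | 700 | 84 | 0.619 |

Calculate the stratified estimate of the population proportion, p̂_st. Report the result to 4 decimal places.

p̂_st ≈ 0.3842

N = 4700; stratum weights W_h = N_h/N.
p̂_st = Σ W_h p̂_h = (1325·0.308 + 1225·0.618 + 1450·0.143 + 700·0.619)/4700 = 0.38421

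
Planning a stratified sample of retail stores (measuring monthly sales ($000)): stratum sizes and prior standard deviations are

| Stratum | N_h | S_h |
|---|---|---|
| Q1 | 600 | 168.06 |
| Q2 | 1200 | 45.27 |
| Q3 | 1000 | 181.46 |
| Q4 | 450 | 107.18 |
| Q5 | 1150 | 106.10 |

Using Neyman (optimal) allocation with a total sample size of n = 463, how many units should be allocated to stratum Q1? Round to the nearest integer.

Neyman allocation: n_h = n · N_h S_h / Σ N_i S_i, with n = 463.
  stratum Q1: N_h·S_h = 600·168.06 = 100836.00
  stratum Q2: N_h·S_h = 1200·45.27 = 54324.00
  stratum Q3: N_h·S_h = 1000·181.46 = 181460.00
  stratum Q4: N_h·S_h = 450·107.18 = 48231.00
  stratum Q5: N_h·S_h = 1150·106.10 = 122015.00
Σ N_h S_h = 506866.00
n for stratum Q1 = 463·100836.00/506866.00 = 92.109 → 92

92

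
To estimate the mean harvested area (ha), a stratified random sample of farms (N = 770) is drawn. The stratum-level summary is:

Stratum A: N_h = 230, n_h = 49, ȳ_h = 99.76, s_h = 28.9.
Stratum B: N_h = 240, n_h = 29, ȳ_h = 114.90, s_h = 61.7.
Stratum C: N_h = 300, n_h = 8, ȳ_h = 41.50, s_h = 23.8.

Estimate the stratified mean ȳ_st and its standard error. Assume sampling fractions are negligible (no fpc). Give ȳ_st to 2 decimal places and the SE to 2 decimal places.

ȳ_st = Σ W_h ȳ_h = (230·99.76 + 240·114.90 + 300·41.50)/770 = 81.78026
V̂(ȳ_st) = Σ W_h² s_h²/n_h, with W_h = N_h/N and N = 770:
  stratum A: (230/770)²·28.9²/49 = 1.52081
  stratum B: (240/770)²·61.7²/29 = 12.753
  stratum C: (300/770)²·23.8²/8 = 10.7479
V̂(ȳ_st) = 25.0218
SE(ȳ_st) = √25.0218 = 5.00218

ȳ_st ≈ 81.78, SE ≈ 5.00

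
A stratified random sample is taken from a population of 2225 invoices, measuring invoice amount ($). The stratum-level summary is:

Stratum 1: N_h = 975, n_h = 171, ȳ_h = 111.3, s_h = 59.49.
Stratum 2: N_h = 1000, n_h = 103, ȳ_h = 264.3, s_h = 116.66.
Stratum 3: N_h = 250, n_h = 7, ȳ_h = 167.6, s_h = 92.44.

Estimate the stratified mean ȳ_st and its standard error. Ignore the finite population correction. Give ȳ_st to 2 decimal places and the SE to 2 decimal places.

ȳ_st ≈ 186.39, SE ≈ 6.79

ȳ_st = Σ W_h ȳ_h = (975·111.3 + 1000·264.3 + 250·167.6)/2225 = 186.38989
V̂(ȳ_st) = Σ W_h² s_h²/n_h, with W_h = N_h/N and N = 2225:
  stratum 1: (975/2225)²·59.49²/171 = 3.97412
  stratum 2: (1000/2225)²·116.66²/103 = 26.6899
  stratum 3: (250/2225)²·92.44²/7 = 15.4114
V̂(ȳ_st) = 46.0754
SE(ȳ_st) = √46.0754 = 6.78789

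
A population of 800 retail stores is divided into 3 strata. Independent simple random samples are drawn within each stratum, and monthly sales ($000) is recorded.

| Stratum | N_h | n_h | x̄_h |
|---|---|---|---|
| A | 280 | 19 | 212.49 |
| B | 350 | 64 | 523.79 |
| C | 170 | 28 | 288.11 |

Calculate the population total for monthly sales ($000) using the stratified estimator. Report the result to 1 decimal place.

τ̂_st ≈ 291802.4

τ̂_st = Σ N_h x̄_h = 280·212.49 + 350·523.79 + 170·288.11 = 291802.4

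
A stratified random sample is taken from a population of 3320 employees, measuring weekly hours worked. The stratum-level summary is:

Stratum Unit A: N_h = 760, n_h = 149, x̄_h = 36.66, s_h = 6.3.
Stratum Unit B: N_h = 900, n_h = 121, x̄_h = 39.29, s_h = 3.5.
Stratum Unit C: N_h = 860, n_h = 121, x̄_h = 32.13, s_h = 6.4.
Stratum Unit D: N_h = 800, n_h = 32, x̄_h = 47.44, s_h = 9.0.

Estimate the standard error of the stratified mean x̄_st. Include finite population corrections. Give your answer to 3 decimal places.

V̂(x̄_st) = Σ W_h² (1 − n_h/N_h) s_h²/n_h, with W_h = N_h/N and N = 3320:
  stratum Unit A: (760/3320)²·(1 − 149/760)·6.3²/149 = 0.0112221
  stratum Unit B: (900/3320)²·(1 − 121/900)·3.5²/121 = 0.00643954
  stratum Unit C: (860/3320)²·(1 − 121/860)·6.4²/121 = 0.0195183
  stratum Unit D: (800/3320)²·(1 − 32/800)·9.0²/32 = 0.141094
V̂(x̄_st) = 0.178274
SE(x̄_st) = √0.178274 = 0.422226

SE(x̄_st) ≈ 0.422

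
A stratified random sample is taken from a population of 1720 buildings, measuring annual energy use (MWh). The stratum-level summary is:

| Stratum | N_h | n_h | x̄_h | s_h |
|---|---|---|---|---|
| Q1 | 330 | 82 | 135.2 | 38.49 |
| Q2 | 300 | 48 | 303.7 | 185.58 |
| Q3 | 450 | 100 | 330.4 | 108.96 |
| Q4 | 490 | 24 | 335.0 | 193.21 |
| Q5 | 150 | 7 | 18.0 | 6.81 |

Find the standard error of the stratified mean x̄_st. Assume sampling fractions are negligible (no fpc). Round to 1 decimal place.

V̂(x̄_st) = Σ W_h² s_h²/n_h, with W_h = N_h/N and N = 1720:
  stratum Q1: (330/1720)²·38.49²/82 = 0.665048
  stratum Q2: (300/1720)²·185.58²/48 = 21.8276
  stratum Q3: (450/1720)²·108.96²/100 = 8.12648
  stratum Q4: (490/1720)²·193.21²/24 = 126.236
  stratum Q5: (150/1720)²·6.81²/7 = 0.0503874
V̂(x̄_st) = 156.906
SE(x̄_st) = √156.906 = 12.5262

SE(x̄_st) ≈ 12.5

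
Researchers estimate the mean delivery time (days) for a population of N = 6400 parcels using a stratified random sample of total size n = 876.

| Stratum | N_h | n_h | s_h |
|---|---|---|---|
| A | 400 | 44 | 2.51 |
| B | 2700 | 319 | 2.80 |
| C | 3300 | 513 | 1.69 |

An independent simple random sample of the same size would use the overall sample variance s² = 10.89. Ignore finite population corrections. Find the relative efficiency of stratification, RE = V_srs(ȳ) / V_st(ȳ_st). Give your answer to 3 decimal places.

V̂(ȳ_st) = Σ W_h² s_h²/n_h, with W_h = N_h/N and N = 6400:
  stratum A: (400/6400)²·2.51²/44 = 0.000559313
  stratum B: (2700/6400)²·2.80²/319 = 0.00437414
  stratum C: (3300/6400)²·1.69²/513 = 0.00148021
V_st = 0.00641367
V_srs = s²/n = 10.89/876 = 0.0124315
Relative efficiency = V_srs / V_st = 0.0124315/0.00641367 = 1.9383

RE ≈ 1.938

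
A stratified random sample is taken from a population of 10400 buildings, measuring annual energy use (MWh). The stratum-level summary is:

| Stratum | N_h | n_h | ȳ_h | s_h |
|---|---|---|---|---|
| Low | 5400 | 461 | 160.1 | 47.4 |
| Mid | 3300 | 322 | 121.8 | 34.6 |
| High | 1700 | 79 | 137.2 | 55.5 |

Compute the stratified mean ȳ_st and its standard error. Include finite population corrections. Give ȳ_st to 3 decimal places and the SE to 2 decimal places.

ȳ_st = Σ W_h ȳ_h = (5400·160.1 + 3300·121.8 + 1700·137.2)/10400 = 144.20385
V̂(ȳ_st) = Σ W_h² (1 − n_h/N_h) s_h²/n_h, with W_h = N_h/N and N = 10400:
  stratum Low: (5400/10400)²·(1 − 461/5400)·47.4²/461 = 1.20177
  stratum Mid: (3300/10400)²·(1 − 322/3300)·34.6²/322 = 0.337807
  stratum High: (1700/10400)²·(1 − 79/1700)·55.5²/79 = 0.9934
V̂(ȳ_st) = 2.53298
SE(ȳ_st) = √2.53298 = 1.59153

ȳ_st ≈ 144.204, SE ≈ 1.59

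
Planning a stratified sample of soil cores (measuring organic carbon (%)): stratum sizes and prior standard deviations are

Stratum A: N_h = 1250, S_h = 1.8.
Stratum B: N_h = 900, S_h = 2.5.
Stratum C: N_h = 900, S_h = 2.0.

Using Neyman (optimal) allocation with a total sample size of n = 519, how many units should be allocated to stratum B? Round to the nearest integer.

Neyman allocation: n_h = n · N_h S_h / Σ N_i S_i, with n = 519.
  stratum A: N_h·S_h = 1250·1.8 = 2250.00
  stratum B: N_h·S_h = 900·2.5 = 2250.00
  stratum C: N_h·S_h = 900·2.0 = 1800.00
Σ N_h S_h = 6300.00
n for stratum B = 519·2250.00/6300.00 = 185.357 → 185

185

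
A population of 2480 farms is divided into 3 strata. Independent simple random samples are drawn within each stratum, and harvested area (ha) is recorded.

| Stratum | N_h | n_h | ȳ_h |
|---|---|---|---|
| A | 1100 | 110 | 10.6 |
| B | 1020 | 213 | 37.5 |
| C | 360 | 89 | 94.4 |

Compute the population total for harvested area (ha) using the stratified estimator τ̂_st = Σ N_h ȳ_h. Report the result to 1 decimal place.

τ̂_st = Σ N_h ȳ_h = 1100·10.6 + 1020·37.5 + 360·94.4 = 83894.0

τ̂_st ≈ 83894.0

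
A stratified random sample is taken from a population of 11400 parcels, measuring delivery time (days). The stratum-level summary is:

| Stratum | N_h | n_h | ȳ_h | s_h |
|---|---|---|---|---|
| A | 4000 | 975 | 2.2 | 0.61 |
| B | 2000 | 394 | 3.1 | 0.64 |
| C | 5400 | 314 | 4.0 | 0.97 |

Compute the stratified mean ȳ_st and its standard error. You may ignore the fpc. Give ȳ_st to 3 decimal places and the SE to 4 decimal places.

ȳ_st ≈ 3.211, SE ≈ 0.0274

ȳ_st = Σ W_h ȳ_h = (4000·2.2 + 2000·3.1 + 5400·4.0)/11400 = 3.21053
V̂(ȳ_st) = Σ W_h² s_h²/n_h, with W_h = N_h/N and N = 11400:
  stratum A: (4000/11400)²·0.61²/975 = 4.69857e-05
  stratum B: (2000/11400)²·0.64²/394 = 3.19974e-05
  stratum C: (5400/11400)²·0.97²/314 = 0.000672344
V̂(ȳ_st) = 0.000751327
SE(ȳ_st) = √0.000751327 = 0.0274103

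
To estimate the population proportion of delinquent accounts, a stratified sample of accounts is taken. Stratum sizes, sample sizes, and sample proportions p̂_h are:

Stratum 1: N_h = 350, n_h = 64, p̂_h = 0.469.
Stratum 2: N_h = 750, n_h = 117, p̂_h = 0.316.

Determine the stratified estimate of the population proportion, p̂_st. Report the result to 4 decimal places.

N = 1100; stratum weights W_h = N_h/N.
p̂_st = Σ W_h p̂_h = (350·0.469 + 750·0.316)/1100 = 0.36468

p̂_st ≈ 0.3647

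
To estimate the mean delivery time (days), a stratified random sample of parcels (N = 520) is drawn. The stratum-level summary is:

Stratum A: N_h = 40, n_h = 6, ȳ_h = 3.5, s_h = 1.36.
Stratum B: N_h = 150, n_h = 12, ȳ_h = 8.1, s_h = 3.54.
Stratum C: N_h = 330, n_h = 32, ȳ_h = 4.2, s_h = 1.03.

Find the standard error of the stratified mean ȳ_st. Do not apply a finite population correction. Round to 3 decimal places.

SE(ȳ_st) ≈ 0.319

V̂(ȳ_st) = Σ W_h² s_h²/n_h, with W_h = N_h/N and N = 520:
  stratum A: (40/520)²·1.36²/6 = 0.00182406
  stratum B: (150/520)²·3.54²/12 = 0.0868963
  stratum C: (330/520)²·1.03²/32 = 0.013352
V̂(ȳ_st) = 0.102072
SE(ȳ_st) = √0.102072 = 0.319488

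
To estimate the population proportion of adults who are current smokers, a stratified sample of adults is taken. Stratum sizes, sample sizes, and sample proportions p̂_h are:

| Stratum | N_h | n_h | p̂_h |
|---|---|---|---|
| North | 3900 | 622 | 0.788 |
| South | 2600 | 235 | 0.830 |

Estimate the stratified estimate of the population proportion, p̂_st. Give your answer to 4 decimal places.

p̂_st ≈ 0.8048

N = 6500; stratum weights W_h = N_h/N.
p̂_st = Σ W_h p̂_h = (3900·0.788 + 2600·0.830)/6500 = 0.80480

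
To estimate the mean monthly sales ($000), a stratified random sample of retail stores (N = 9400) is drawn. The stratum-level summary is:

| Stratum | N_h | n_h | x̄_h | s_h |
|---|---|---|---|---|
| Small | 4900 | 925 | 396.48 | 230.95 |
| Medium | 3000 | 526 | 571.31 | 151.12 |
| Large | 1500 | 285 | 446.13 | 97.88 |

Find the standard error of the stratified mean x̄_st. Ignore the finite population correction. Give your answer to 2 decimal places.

SE(x̄_st) ≈ 4.58

V̂(x̄_st) = Σ W_h² s_h²/n_h, with W_h = N_h/N and N = 9400:
  stratum Small: (4900/9400)²·230.95²/925 = 15.6686
  stratum Medium: (3000/9400)²·151.12²/526 = 4.42227
  stratum Large: (1500/9400)²·97.88²/285 = 0.855992
V̂(x̄_st) = 20.9469
SE(x̄_st) = √20.9469 = 4.57678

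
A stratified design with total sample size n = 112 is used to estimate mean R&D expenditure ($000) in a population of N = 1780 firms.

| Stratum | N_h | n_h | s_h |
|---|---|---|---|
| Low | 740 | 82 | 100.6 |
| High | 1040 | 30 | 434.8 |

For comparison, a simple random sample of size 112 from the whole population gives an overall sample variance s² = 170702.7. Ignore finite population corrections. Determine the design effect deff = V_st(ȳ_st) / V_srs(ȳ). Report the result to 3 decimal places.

deff ≈ 1.425

V̂(ȳ_st) = Σ W_h² s_h²/n_h, with W_h = N_h/N and N = 1780:
  stratum Low: (740/1780)²·100.6²/82 = 21.3307
  stratum High: (1040/1780)²·434.8²/30 = 2151.22
V_st = 2172.55
V_srs = s²/n = 170702.7/112 = 1524.13
deff = V_st / V_srs = 2172.55/1524.13 = 1.4254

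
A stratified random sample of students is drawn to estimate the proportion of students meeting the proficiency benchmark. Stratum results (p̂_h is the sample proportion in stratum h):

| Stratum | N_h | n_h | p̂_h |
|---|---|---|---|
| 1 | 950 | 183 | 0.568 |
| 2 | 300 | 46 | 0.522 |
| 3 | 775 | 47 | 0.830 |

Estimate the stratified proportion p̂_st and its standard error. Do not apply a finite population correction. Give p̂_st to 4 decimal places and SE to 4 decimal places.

N = 2025; stratum weights W_h = N_h/N.
p̂_st = Σ W_h p̂_h = (950·0.568 + 300·0.522 + 775·0.830)/2025 = 0.66146
V̂(p̂_st) = Σ W_h² p̂_h(1−p̂_h)/(n_h−1):
  stratum 1: (950/2025)²·0.568·0.432/182 = 0.000296728
  stratum 2: (300/2025)²·0.522·0.478/45 = 0.000121697
  stratum 3: (775/2025)²·0.830·0.170/46 = 0.000449286
V̂(p̂_st) = 0.00086771; SE = √V̂ = 0.0294569

p̂_st ≈ 0.6615, SE ≈ 0.0295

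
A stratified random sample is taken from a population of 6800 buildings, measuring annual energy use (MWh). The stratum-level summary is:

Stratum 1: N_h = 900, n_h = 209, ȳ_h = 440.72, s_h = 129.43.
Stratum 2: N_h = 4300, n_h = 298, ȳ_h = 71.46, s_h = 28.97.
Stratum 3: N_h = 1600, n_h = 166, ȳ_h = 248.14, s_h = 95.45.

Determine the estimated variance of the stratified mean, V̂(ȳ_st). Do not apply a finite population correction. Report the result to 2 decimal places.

V̂(ȳ_st) = Σ W_h² s_h²/n_h, with W_h = N_h/N and N = 6800:
  stratum 1: (900/6800)²·129.43²/209 = 1.40408
  stratum 2: (4300/6800)²·28.97²/298 = 1.12616
  stratum 3: (1600/6800)²·95.45²/166 = 3.03855
V̂(ȳ_st) = 5.56878

V̂(ȳ_st) ≈ 5.57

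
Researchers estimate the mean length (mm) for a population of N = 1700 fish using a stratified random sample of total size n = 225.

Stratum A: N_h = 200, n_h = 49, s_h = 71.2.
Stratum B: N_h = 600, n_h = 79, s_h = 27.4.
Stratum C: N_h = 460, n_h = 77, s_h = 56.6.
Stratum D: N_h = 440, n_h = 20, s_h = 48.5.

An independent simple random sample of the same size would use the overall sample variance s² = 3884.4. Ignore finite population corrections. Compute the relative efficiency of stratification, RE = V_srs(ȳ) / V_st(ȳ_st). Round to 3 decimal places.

V̂(ȳ_st) = Σ W_h² s_h²/n_h, with W_h = N_h/N and N = 1700:
  stratum A: (200/1700)²·71.2²/49 = 1.43194
  stratum B: (600/1700)²·27.4²/79 = 1.1838
  stratum C: (460/1700)²·56.6²/77 = 3.04621
  stratum D: (440/1700)²·48.5²/20 = 7.87882
V_st = 13.5408
V_srs = s²/n = 3884.4/225 = 17.264
Relative efficiency = V_srs / V_st = 17.264/13.5408 = 1.2750

RE ≈ 1.275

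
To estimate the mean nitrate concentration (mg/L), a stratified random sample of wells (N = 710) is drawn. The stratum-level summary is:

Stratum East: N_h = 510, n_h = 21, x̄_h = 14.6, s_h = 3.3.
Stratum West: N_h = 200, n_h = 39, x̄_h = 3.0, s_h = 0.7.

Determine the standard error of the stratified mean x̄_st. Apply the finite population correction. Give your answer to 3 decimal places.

V̂(x̄_st) = Σ W_h² (1 − n_h/N_h) s_h²/n_h, with W_h = N_h/N and N = 710:
  stratum East: (510/710)²·(1 − 21/510)·3.3²/21 = 0.256549
  stratum West: (200/710)²·(1 − 39/200)·0.7²/39 = 0.000802547
V̂(x̄_st) = 0.257352
SE(x̄_st) = √0.257352 = 0.507299

SE(x̄_st) ≈ 0.507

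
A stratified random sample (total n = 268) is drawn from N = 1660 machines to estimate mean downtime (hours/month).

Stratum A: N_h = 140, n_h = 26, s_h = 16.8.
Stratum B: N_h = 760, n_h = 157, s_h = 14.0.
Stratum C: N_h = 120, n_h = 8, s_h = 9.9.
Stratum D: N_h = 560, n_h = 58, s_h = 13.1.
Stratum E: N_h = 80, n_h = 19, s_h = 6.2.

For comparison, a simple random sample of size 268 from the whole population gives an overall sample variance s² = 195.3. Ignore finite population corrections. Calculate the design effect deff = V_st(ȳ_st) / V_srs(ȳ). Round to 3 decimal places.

V̂(ȳ_st) = Σ W_h² s_h²/n_h, with W_h = N_h/N and N = 1660:
  stratum A: (140/1660)²·16.8²/26 = 0.0772121
  stratum B: (760/1660)²·14.0²/157 = 0.261678
  stratum C: (120/1660)²·9.9²/8 = 0.0640216
  stratum D: (560/1660)²·13.1²/58 = 0.336724
  stratum E: (80/1660)²·6.2²/19 = 0.00469887
V_st = 0.744335
V_srs = s²/n = 195.3/268 = 0.728731
deff = V_st / V_srs = 0.744335/0.728731 = 1.0214

deff ≈ 1.021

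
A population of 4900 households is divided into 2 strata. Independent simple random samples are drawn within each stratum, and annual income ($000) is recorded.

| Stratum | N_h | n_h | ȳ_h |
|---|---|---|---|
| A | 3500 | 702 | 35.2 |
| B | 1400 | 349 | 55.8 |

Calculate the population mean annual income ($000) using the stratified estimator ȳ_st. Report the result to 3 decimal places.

ȳ_st ≈ 41.086

N = Σ N_h = 4900. Stratum weights W_h = N_h/N.
ȳ_st = (3500·35.2 + 1400·55.8) / 4900 = 41.08571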